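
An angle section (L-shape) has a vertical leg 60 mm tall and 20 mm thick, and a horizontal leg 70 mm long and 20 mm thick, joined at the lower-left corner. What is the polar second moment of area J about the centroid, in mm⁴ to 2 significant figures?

J ≈ 1.5 × 10⁶ mm⁴

Break the section into simple shapes (no overlaps), measuring from the bottom-left corner of the bounding box.
Vertical leg: 20 × 60, A = 1 200 mm², y = 30 mm, Ī = 360 000 mm⁴.
Horizontal leg (remainder): 50 × 20, A = 1 000 mm², y = 10 mm, Ī = 33 333 mm⁴.
Centroid: ȳ = ΣA·y / ΣA = 20.91 mm.
Transfer each piece to the centroidal x-axis using Ī + A·d² with d = y − 20.91:
  vertical leg: d = 9.091 mm → contributes +459 174 mm⁴
  horizontal leg (remainder): d = -10.91 mm → contributes +152 342 mm⁴
Total I = 611 515 mm⁴.
For the y-axis: x̄ = 25.91 mm.
Repeating about the centroidal y-axis gives I_y = 916 515 mm⁴.
Polar second moment: J = I_x + I_y = 1 528 030 mm⁴.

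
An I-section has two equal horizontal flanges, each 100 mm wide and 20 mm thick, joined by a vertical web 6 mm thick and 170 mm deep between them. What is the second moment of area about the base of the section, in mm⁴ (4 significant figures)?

I_base ≈ 9.404 × 10⁷ mm⁴

Treat the section as a set of non-overlapping primitives; coordinates are from the bounding-box lower-left.
Bottom flange: 100 × 20, A = 2 000 mm², y = 10 mm, Ī = 66666.7 mm⁴.
Web: 6 × 170, A = 1 020 mm², y = 105 mm, Ī = 2 456 500 mm⁴.
Top flange: 100 × 20, A = 2 000 mm², y = 200 mm, Ī = 66666.7 mm⁴.
Transfer each piece to the base of the section using Ī + A·d² with d = y − 0:
  bottom flange: d = 10 mm → contributes +266 667 mm⁴
  web: d = 105 mm → contributes +13 702 000 mm⁴
  top flange: d = 200 mm → contributes +80 066 667 mm⁴
Total I = 94 035 333 mm⁴.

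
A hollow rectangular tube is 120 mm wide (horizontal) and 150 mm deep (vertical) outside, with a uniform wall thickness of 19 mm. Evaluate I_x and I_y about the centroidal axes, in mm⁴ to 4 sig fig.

I_x ≈ 2.415 × 10⁷ mm⁴, I_y ≈ 1.645 × 10⁷ mm⁴

Break the section into simple shapes (no overlaps), measuring from the bottom-left corner of the bounding box.
Outer rectangle: 120 × 150, A = 18 000 mm², y = 75 mm, Ī = 33 750 000 mm⁴.
Inner void (subtracted): 82 × 112, A = 9 184 mm², y = 75 mm, Ī = 9 600 341 mm⁴.
By symmetry the centroid is at mid-height, ȳ = 75 mm.
All pieces are centred on the centroidal x-axis, so I = ΣĪ (holes subtracted) = 24 149 659 mm⁴.
Repeating about the centroidal y-axis gives I_y = 16 453 899 mm⁴.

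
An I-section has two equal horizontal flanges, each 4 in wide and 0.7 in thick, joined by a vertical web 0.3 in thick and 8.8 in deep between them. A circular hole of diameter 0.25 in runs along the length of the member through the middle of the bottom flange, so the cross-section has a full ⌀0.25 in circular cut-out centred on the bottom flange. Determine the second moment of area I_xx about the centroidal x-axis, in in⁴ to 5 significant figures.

Treat the section as a set of non-overlapping primitives; coordinates are from the bounding-box lower-left.
Bottom flange: 4 × 0.7, A = 2.8 in², y = 0.35 in, Ī = 0.1143333 in⁴.
Web: 0.3 × 8.8, A = 2.64 in², y = 5.1 in, Ī = 17.0368 in⁴.
Top flange: 4 × 0.7, A = 2.8 in², y = 9.85 in, Ī = 0.1143333 in⁴.
Hole (subtracted): ⌀0.25, A = 0.04908739 in², y = 0.35 in, Ī = 0.0001917476 in⁴.
Centroid: ȳ = ΣA·y / ΣA = 5.128466 in.
Transfer each piece to the centroidal x-axis using Ī + A·d² with d = y − 5.128466:
  bottom flange: d = -4.778466 in → contributes +64.04881 in⁴
  web: d = -0.02846631 in → contributes +17.03894 in⁴
  top flange: d = 4.721534 in → contributes +62.5344 in⁴
  hole: d = -4.778466 in → contributes −1.12104 in⁴
Total I = 142.5011 in⁴.

I_xx ≈ 142.50 in⁴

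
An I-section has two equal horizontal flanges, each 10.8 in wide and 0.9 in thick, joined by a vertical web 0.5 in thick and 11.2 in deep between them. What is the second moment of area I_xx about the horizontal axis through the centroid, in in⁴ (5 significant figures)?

Decompose the section into non-overlapping parts with the origin at the bottom-left of its bounding rectangle.
Bottom flange: 10.8 × 0.9, A = 9.72 in², y = 0.45 in, Ī = 0.6561 in⁴.
Web: 0.5 × 11.2, A = 5.6 in², y = 6.5 in, Ī = 58.53867 in⁴.
Top flange: 10.8 × 0.9, A = 9.72 in², y = 12.55 in, Ī = 0.6561 in⁴.
By symmetry the centroid is at mid-height, ȳ = 6.5 in.
Transfer each piece to the horizontal axis through the centroid using Ī + A·d² with d = y − 6.5:
  bottom flange: d = -6.05 in → contributes +356.4324 in⁴
  web: d = 0 in → contributes +58.53867 in⁴
  top flange: d = 6.05 in → contributes +356.4324 in⁴
Total I = 771.4035 in⁴.

I_xx ≈ 771.40 in⁴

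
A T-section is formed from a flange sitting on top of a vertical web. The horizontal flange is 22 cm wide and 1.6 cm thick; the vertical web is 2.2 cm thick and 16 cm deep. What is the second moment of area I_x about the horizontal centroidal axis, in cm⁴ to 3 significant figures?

Split into non-overlapping primitives; take the origin at the lower-left of the bounding box.
Flange: 22 × 1.6, A = 35.2 cm², y = 16.8 cm, Ī = 7.5093 cm⁴.
Web: 2.2 × 16, A = 35.2 cm², y = 8 cm, Ī = 750.93 cm⁴.
Centroid: ȳ = ΣA·y / ΣA = 12.4 cm.
Transfer each piece to the horizontal centroidal axis using Ī + A·d² with d = y − 12.4:
  flange: d = 4.4 cm → contributes +688.98 cm⁴
  web: d = -4.4 cm → contributes +1432.4 cm⁴
Total I = 2121.4 cm⁴.

I_x ≈ 2120 cm⁴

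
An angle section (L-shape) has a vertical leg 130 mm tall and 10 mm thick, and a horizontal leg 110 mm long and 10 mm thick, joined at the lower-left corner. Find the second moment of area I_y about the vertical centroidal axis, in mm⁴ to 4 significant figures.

I_y ≈ 2.554 × 10⁶ mm⁴

Break the section into simple shapes (no overlaps), measuring from the bottom-left corner of the bounding box.
Vertical leg: 10 × 130, A = 1 300 mm², x = 5 mm, Ī = 10833.3 mm⁴.
Horizontal leg (remainder): 100 × 10, A = 1 000 mm², x = 60 mm, Ī = 833 333 mm⁴.
Centroid: x̄ = ΣA·x / ΣA = 28.913 mm.
Transfer each piece to the vertical centroidal axis using Ī + A·d² with d = x − 28.913:
  vertical leg: d = -23.913 mm → contributes +754 217 mm⁴
  horizontal leg (remainder): d = 31.087 mm → contributes +1 799 732 mm⁴
Total I = 2 553 949 mm⁴.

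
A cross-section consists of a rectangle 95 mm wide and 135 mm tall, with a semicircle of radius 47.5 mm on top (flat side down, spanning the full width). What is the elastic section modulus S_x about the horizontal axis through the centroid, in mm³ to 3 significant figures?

Decompose the section into non-overlapping parts with the origin at the bottom-left of its bounding rectangle.
Rectangular body: 95 × 135, A = 12 825 mm², y = 67.5 mm, Ī = 19 477 969 mm⁴.
Semicircular cap: semicircle r = 47.5, A = 3544.1 mm², y = 155.16 mm, Ī = 558 736 mm⁴.
Centroid: ȳ = ΣA·y / ΣA = 86.479 mm.
Transfer each piece to the horizontal axis through the centroid using Ī + A·d² with d = y − 86.479:
  rectangular body: d = -18.979 mm → contributes +24 097 742 mm⁴
  semicircular cap: d = 68.68 mm → contributes +17 276 222 mm⁴
Total I = 41 373 965 mm⁴.
Extreme fibre distance c = 96.021 mm; S = I/c = 430 886 mm³.

S_x ≈ 4.31 × 10⁵ mm³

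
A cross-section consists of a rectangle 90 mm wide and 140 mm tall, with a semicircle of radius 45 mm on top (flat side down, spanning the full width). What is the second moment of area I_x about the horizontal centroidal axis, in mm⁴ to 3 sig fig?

Split into non-overlapping primitives; take the origin at the lower-left of the bounding box.
Rectangular body: 90 × 140, A = 12 600 mm², y = 70 mm, Ī = 20 580 000 mm⁴.
Semicircular cap: semicircle r = 45, A = 3180.9 mm², y = 159.1 mm, Ī = 450 072 mm⁴.
Centroid: ȳ = ΣA·y / ΣA = 87.959 mm.
Transfer each piece to the horizontal centroidal axis using Ī + A·d² with d = y − 87.959:
  rectangular body: d = -17.959 mm → contributes +24 643 877 mm⁴
  semicircular cap: d = 71.139 mm → contributes +16 547 860 mm⁴
Total I = 41 191 738 mm⁴.

I_x ≈ 4.12 × 10⁷ mm⁴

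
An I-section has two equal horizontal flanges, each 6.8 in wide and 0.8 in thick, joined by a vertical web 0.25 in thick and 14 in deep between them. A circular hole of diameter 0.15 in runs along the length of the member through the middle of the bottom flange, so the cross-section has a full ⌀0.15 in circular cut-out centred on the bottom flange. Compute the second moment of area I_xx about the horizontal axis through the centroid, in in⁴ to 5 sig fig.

I_xx ≈ 652.57 in⁴

Split into non-overlapping primitives; take the origin at the lower-left of the bounding box.
Bottom flange: 6.8 × 0.8, A = 5.44 in², y = 0.4 in, Ī = 0.2901333 in⁴.
Web: 0.25 × 14, A = 3.5 in², y = 7.8 in, Ī = 57.16667 in⁴.
Top flange: 6.8 × 0.8, A = 5.44 in², y = 15.2 in, Ī = 0.2901333 in⁴.
Hole (subtracted): ⌀0.15, A = 0.01767146 in², y = 0.4 in, Ī = 0.00002485049 in⁴.
Centroid: ȳ = ΣA·y / ΣA = 7.809105 in.
Transfer each piece to the horizontal axis through the centroid using Ī + A·d² with d = y − 7.809105:
  bottom flange: d = -7.409105 in → contributes +298.918 in⁴
  web: d = -0.009104986 in → contributes +57.16696 in⁴
  top flange: d = 7.390895 in → contributes +297.4519 in⁴
  hole: d = -7.409105 in → contributes −0.9700967 in⁴
Total I = 652.5668 in⁴.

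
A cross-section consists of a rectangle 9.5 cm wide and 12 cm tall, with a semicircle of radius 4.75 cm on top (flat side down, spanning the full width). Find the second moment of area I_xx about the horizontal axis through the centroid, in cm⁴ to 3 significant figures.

I_xx ≈ 3160 cm⁴

Treat the section as a set of non-overlapping primitives; coordinates are from the bounding-box lower-left.
Rectangular body: 9.5 × 12, A = 114 cm², y = 6 cm, Ī = 1 368 cm⁴.
Semicircular cap: semicircle r = 4.75, A = 35.441 cm², y = 14.016 cm, Ī = 55.874 cm⁴.
Centroid: ȳ = ΣA·y / ΣA = 7.901 cm.
Transfer each piece to the horizontal axis through the centroid using Ī + A·d² with d = y − 7.901:
  rectangular body: d = -1.901 cm → contributes +1 780 cm⁴
  semicircular cap: d = 6.1149 cm → contributes +1381.1 cm⁴
Total I = 3161.1 cm⁴.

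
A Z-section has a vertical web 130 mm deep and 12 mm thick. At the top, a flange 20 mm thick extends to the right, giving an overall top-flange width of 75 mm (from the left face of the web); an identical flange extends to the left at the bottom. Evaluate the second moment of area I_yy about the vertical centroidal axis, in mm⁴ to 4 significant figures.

Break the section into simple shapes (no overlaps), measuring from the bottom-left corner of the bounding box.
Web: 12 × 130, A = 1 560 mm², x = 69 mm, Ī = 18 720 mm⁴.
Top flange (beyond web): 63 × 20, A = 1 260 mm², x = 106.5 mm, Ī = 416 745 mm⁴.
Bottom flange (beyond web): 63 × 20, A = 1 260 mm², x = 31.5 mm, Ī = 416 745 mm⁴.
Centroid: x̄ = ΣA·x / ΣA = 69 mm.
Transfer each piece to the vertical centroidal axis using Ī + A·d² with d = x − 69:
  web: d = 0 mm → contributes +18 720 mm⁴
  top flange (beyond web): d = 37.5 mm → contributes +2 188 620 mm⁴
  bottom flange (beyond web): d = -37.5 mm → contributes +2 188 620 mm⁴
Total I = 4 395 960 mm⁴.

I_yy ≈ 4.396 × 10⁶ mm⁴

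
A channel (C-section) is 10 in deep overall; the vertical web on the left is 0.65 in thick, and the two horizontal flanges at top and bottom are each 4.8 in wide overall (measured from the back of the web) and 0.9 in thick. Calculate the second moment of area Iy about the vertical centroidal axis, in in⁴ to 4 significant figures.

Iy ≈ 30.97 in⁴

Break the section into simple shapes (no overlaps), measuring from the bottom-left corner of the bounding box.
Web: 0.65 × 10, A = 6.5 in², x = 0.325 in, Ī = 0.228854 in⁴.
Top flange (beyond web): 4.15 × 0.9, A = 3.735 in², x = 2.725 in, Ī = 5.3605 in⁴.
Bottom flange (beyond web): 4.15 × 0.9, A = 3.735 in², x = 2.725 in, Ī = 5.3605 in⁴.
Centroid: x̄ = ΣA·x / ΣA = 1.60832 in.
Transfer each piece to the vertical centroidal axis using Ī + A·d² with d = x − 1.60832:
  web: d = -1.28332 in → contributes +10.9338 in⁴
  top flange (beyond web): d = 1.11668 in → contributes +10.0179 in⁴
  bottom flange (beyond web): d = 1.11668 in → contributes +10.0179 in⁴
Total I = 30.9697 in⁴.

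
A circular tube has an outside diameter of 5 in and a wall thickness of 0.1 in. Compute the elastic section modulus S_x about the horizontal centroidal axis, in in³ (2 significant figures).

Treat the section as a set of non-overlapping primitives; coordinates are from the bounding-box lower-left.
Outer circle: ⌀5, A = 19.63 in², y = 2.5 in, Ī = 30.68 in⁴.
Bore (subtracted): ⌀4.8, A = 18.1 in², y = 2.5 in, Ī = 26.06 in⁴.
By symmetry the centroid is at mid-height, ȳ = 2.5 in.
All pieces are centred on the horizontal centroidal axis, so I = ΣĪ (holes subtracted) = 4.622 in⁴.
Extreme fibre distance c = 2.5 in; S = I/c = 1.849 in³.

S_x ≈ 1.8 in³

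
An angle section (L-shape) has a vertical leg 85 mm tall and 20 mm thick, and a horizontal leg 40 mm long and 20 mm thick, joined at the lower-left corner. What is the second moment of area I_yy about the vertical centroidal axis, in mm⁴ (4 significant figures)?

Break the section into simple shapes (no overlaps), measuring from the bottom-left corner of the bounding box.
Vertical leg: 20 × 85, A = 1 700 mm², x = 10 mm, Ī = 56666.7 mm⁴.
Horizontal leg (remainder): 20 × 20, A = 400 mm², x = 30 mm, Ī = 13333.3 mm⁴.
Centroid: x̄ = ΣA·x / ΣA = 13.8095 mm.
Transfer each piece to the vertical centroidal axis using Ī + A·d² with d = x − 13.8095:
  vertical leg: d = -3.80952 mm → contributes +81337.9 mm⁴
  horizontal leg (remainder): d = 16.1905 mm → contributes +118 186 mm⁴
Total I = 199 524 mm⁴.

I_yy ≈ 1.995 × 10⁵ mm⁴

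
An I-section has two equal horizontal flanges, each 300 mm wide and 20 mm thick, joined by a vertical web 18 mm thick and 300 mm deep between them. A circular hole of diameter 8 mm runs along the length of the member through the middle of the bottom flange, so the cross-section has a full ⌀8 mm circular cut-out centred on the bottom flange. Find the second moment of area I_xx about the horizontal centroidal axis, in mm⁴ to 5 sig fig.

I_xx ≈ 3.4681 × 10⁸ mm⁴

Split into non-overlapping primitives; take the origin at the lower-left of the bounding box.
Bottom flange: 300 × 20, A = 6 000 mm², y = 10 mm, Ī = 200 000 mm⁴.
Web: 18 × 300, A = 5 400 mm², y = 170 mm, Ī = 40 500 000 mm⁴.
Top flange: 300 × 20, A = 6 000 mm², y = 330 mm, Ī = 200 000 mm⁴.
Hole (subtracted): ⌀8, A = 50.26548 mm², y = 10 mm, Ī = 201.0619 mm⁴.
Centroid: ȳ = ΣA·y / ΣA = 170.4636 mm.
Transfer each piece to the horizontal centroidal axis using Ī + A·d² with d = y − 170.4636:
  bottom flange: d = -160.4636 mm → contributes +154 691 306 mm⁴
  web: d = -0.4635504 mm → contributes +40 501 160 mm⁴
  top flange: d = 159.5364 mm → contributes +152 911 272 mm⁴
  hole: d = -160.4636 mm → contributes −1 294 464 mm⁴
Total I = 346 809 274 mm⁴.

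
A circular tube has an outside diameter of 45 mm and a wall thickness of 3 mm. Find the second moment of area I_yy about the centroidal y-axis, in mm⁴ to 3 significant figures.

I_yy ≈ 8.77 × 10⁴ mm⁴

Split into non-overlapping primitives; take the origin at the lower-left of the bounding box.
Outer circle: ⌀45, A = 1590.4 mm², x = 22.5 mm, Ī = 201 289 mm⁴.
Bore (subtracted): ⌀39, A = 1194.6 mm², x = 22.5 mm, Ī = 113 561 mm⁴.
By symmetry the centroid is at mid-width, x̄ = 22.5 mm.
All pieces are centred on the centroidal y-axis, so I = ΣĪ (holes subtracted) = 87 728 mm⁴.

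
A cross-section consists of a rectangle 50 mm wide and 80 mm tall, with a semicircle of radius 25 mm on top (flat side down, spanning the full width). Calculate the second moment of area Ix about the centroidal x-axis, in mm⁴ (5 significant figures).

Ix ≈ 4.1953 × 10⁶ mm⁴

Decompose the section into non-overlapping parts with the origin at the bottom-left of its bounding rectangle.
Rectangular body: 50 × 80, A = 4 000 mm², y = 40 mm, Ī = 2 133 333 mm⁴.
Semicircular cap: semicircle r = 25, A = 981.7477 mm², y = 90.61033 mm, Ī = 42873.81 mm⁴.
Centroid: ȳ = ΣA·y / ΣA = 49.97372 mm.
Transfer each piece to the centroidal x-axis using Ī + A·d² with d = y − 49.97372:
  rectangular body: d = -9.973724 mm → contributes +2 531 234 mm⁴
  semicircular cap: d = 40.63661 mm → contributes +1 664 067 mm⁴
Total I = 4 195 301 mm⁴.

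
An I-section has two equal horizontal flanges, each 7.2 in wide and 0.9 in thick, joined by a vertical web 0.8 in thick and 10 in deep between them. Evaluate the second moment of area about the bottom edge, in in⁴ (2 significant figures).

Treat the section as a set of non-overlapping primitives; coordinates are from the bounding-box lower-left.
Bottom flange: 7.2 × 0.9, A = 6.48 in², y = 0.45 in, Ī = 0.4374 in⁴.
Web: 0.8 × 10, A = 8 in², y = 5.9 in, Ī = 66.67 in⁴.
Top flange: 7.2 × 0.9, A = 6.48 in², y = 11.35 in, Ī = 0.4374 in⁴.
Transfer each piece to the base of the section using Ī + A·d² with d = y − 0:
  bottom flange: d = 0.45 in → contributes +1.75 in⁴
  web: d = 5.9 in → contributes +345.1 in⁴
  top flange: d = 11.35 in → contributes +835.2 in⁴
Total I = 1 182 in⁴.

I_base ≈ 1200 in⁴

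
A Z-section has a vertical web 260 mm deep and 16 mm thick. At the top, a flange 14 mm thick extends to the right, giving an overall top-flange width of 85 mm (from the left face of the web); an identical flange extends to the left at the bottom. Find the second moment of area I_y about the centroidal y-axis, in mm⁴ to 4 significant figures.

Break the section into simple shapes (no overlaps), measuring from the bottom-left corner of the bounding box.
Web: 16 × 260, A = 4 160 mm², x = 77 mm, Ī = 88746.7 mm⁴.
Top flange (beyond web): 69 × 14, A = 966 mm², x = 119.5 mm, Ī = 383 261 mm⁴.
Bottom flange (beyond web): 69 × 14, A = 966 mm², x = 34.5 mm, Ī = 383 261 mm⁴.
Centroid: x̄ = ΣA·x / ΣA = 77 mm.
Transfer each piece to the centroidal y-axis using Ī + A·d² with d = x − 77:
  web: d = 0 mm → contributes +88746.7 mm⁴
  top flange (beyond web): d = 42.5 mm → contributes +2 128 098 mm⁴
  bottom flange (beyond web): d = -42.5 mm → contributes +2 128 098 mm⁴
Total I = 4 344 943 mm⁴.

I_y ≈ 4.345 × 10⁶ mm⁴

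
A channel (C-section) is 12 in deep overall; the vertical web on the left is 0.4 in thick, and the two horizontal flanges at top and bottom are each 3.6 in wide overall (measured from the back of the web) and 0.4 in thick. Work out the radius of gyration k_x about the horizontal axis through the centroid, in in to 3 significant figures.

k_x ≈ 4.42 in

Split into non-overlapping primitives; take the origin at the lower-left of the bounding box.
Web: 0.4 × 12, A = 4.8 in², y = 6 in, Ī = 57.6 in⁴.
Top flange (beyond web): 3.2 × 0.4, A = 1.28 in², y = 11.8 in, Ī = 0.017067 in⁴.
Bottom flange (beyond web): 3.2 × 0.4, A = 1.28 in², y = 0.2 in, Ī = 0.017067 in⁴.
By symmetry the centroid is at mid-height, ȳ = 6 in.
Transfer each piece to the horizontal axis through the centroid using Ī + A·d² with d = y − 6:
  web: d = 0 in → contributes +57.6 in⁴
  top flange (beyond web): d = 5.8 in → contributes +43.076 in⁴
  bottom flange (beyond web): d = -5.8 in → contributes +43.076 in⁴
Total I = 143.75 in⁴.
Radius of gyration: k = √(I/A) = √(143.75 / 7.36) = 4.4195 in.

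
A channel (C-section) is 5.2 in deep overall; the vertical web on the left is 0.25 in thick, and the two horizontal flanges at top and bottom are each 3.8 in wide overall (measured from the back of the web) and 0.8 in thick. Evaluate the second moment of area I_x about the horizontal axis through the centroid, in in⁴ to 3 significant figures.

I_x ≈ 30.7 in⁴

Decompose the section into non-overlapping parts with the origin at the bottom-left of its bounding rectangle.
Web: 0.25 × 5.2, A = 1.3 in², y = 2.6 in, Ī = 2.9293 in⁴.
Top flange (beyond web): 3.55 × 0.8, A = 2.84 in², y = 4.8 in, Ī = 0.15147 in⁴.
Bottom flange (beyond web): 3.55 × 0.8, A = 2.84 in², y = 0.4 in, Ī = 0.15147 in⁴.
By symmetry the centroid is at mid-height, ȳ = 2.6 in.
Transfer each piece to the horizontal axis through the centroid using Ī + A·d² with d = y − 2.6:
  web: d = 0 in → contributes +2.9293 in⁴
  top flange (beyond web): d = 2.2 in → contributes +13.897 in⁴
  bottom flange (beyond web): d = -2.2 in → contributes +13.897 in⁴
Total I = 30.723 in⁴.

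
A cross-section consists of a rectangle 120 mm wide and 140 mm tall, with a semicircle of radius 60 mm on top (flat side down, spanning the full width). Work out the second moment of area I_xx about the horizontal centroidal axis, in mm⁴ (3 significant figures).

Decompose the section into non-overlapping parts with the origin at the bottom-left of its bounding rectangle.
Rectangular body: 120 × 140, A = 16 800 mm², y = 70 mm, Ī = 27 440 000 mm⁴.
Semicircular cap: semicircle r = 60, A = 5654.9 mm², y = 165.46 mm, Ī = 1 422 450 mm⁴.
Centroid: ȳ = ΣA·y / ΣA = 94.041 mm.
Transfer each piece to the horizontal centroidal axis using Ī + A·d² with d = y − 94.041:
  rectangular body: d = -24.041 mm → contributes +37 150 007 mm⁴
  semicircular cap: d = 71.424 mm → contributes +30 269 834 mm⁴
Total I = 67 419 840 mm⁴.

I_xx ≈ 6.74 × 10⁷ mm⁴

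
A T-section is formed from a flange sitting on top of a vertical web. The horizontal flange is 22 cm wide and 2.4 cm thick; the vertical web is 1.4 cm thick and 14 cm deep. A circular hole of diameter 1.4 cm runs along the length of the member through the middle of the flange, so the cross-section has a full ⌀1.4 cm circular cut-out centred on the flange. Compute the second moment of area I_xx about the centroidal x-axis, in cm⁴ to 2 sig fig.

Split into non-overlapping primitives; take the origin at the lower-left of the bounding box.
Flange: 22 × 2.4, A = 52.8 cm², y = 15.2 cm, Ī = 25.34 cm⁴.
Web: 1.4 × 14, A = 19.6 cm², y = 7 cm, Ī = 320.1 cm⁴.
Hole (subtracted): ⌀1.4, A = 1.539 cm², y = 15.2 cm, Ī = 0.1886 cm⁴.
Centroid: ȳ = ΣA·y / ΣA = 12.93 cm.
Transfer each piece to the centroidal x-axis using Ī + A·d² with d = y − 12.93:
  flange: d = 2.268 cm → contributes +297 cm⁴
  web: d = -5.932 cm → contributes +1 010 cm⁴
  hole: d = 2.268 cm → contributes −8.108 cm⁴
Total I = 1 299 cm⁴.

I_xx ≈ 1300 cm⁴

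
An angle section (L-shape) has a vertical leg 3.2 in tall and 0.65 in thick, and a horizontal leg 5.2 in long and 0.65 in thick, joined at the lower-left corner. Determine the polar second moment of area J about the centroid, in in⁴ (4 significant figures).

J ≈ 17.29 in⁴

Break the section into simple shapes (no overlaps), measuring from the bottom-left corner of the bounding box.
Vertical leg: 0.65 × 3.2, A = 2.08 in², y = 1.6 in, Ī = 1.77493 in⁴.
Horizontal leg (remainder): 4.55 × 0.65, A = 2.9575 in², y = 0.325 in, Ī = 0.104129 in⁴.
Centroid: ȳ = ΣA·y / ΣA = 0.851452 in.
Transfer each piece to the centroidal x-axis using Ī + A·d² with d = y − 0.851452:
  vertical leg: d = 0.748548 in → contributes +2.94041 in⁴
  horizontal leg (remainder): d = -0.526452 in → contributes +0.923804 in⁴
Total I = 3.86421 in⁴.
For the y-axis: x̄ = 1.85145 in.
Repeating about the centroidal y-axis gives I_y = 13.4306 in⁴.
Polar second moment: J = I_x + I_y = 17.2948 in⁴.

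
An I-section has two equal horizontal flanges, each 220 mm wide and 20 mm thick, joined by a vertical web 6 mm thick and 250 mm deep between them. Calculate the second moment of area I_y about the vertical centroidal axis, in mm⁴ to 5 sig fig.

I_y ≈ 3.5498 × 10⁷ mm⁴

Treat the section as a set of non-overlapping primitives; coordinates are from the bounding-box lower-left.
Bottom flange: 220 × 20, A = 4 400 mm², x = 110 mm, Ī = 17 746 667 mm⁴.
Web: 6 × 250, A = 1 500 mm², x = 110 mm, Ī = 4 500 mm⁴.
Top flange: 220 × 20, A = 4 400 mm², x = 110 mm, Ī = 17 746 667 mm⁴.
By symmetry the centroid is at mid-width, x̄ = 110 mm.
All pieces are centred on the vertical centroidal axis, so I = ΣĪ = 35 497 833 mm⁴.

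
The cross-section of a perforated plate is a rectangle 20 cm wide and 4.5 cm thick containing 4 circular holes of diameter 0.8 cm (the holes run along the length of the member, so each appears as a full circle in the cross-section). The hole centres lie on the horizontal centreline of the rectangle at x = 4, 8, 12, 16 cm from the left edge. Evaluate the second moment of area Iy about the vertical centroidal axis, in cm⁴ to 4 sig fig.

Treat the section as a set of non-overlapping primitives; coordinates are from the bounding-box lower-left.
Plate: 20 × 4.5, A = 90 cm², x = 10 cm, Ī = 3 000 cm⁴.
Hole 1 (subtracted): ⌀0.8, A = 0.502655 cm², x = 4 cm, Ī = 0.0201062 cm⁴.
Hole 2 (subtracted): ⌀0.8, A = 0.502655 cm², x = 8 cm, Ī = 0.0201062 cm⁴.
Hole 3 (subtracted): ⌀0.8, A = 0.502655 cm², x = 12 cm, Ī = 0.0201062 cm⁴.
Hole 4 (subtracted): ⌀0.8, A = 0.502655 cm², x = 16 cm, Ī = 0.0201062 cm⁴.
By symmetry the centroid is at mid-width, x̄ = 10 cm.
Transfer each piece to the vertical centroidal axis using Ī + A·d² with d = x − 10:
  plate: d = 0 cm → contributes +3 000 cm⁴
  hole 1: d = -6 cm → contributes −18.1157 cm⁴
  hole 2: d = -2 cm → contributes −2.03073 cm⁴
  hole 3: d = 2 cm → contributes −2.03073 cm⁴
  hole 4: d = 6 cm → contributes −18.1157 cm⁴
Total I = 2959.71 cm⁴.

Iy ≈ 2960 cm⁴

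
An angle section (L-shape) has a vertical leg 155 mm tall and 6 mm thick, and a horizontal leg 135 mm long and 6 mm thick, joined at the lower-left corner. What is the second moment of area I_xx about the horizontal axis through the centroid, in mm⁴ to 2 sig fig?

Treat the section as a set of non-overlapping primitives; coordinates are from the bounding-box lower-left.
Vertical leg: 6 × 155, A = 930 mm², y = 77.5 mm, Ī = 1 861 938 mm⁴.
Horizontal leg (remainder): 129 × 6, A = 774 mm², y = 3 mm, Ī = 2 322 mm⁴.
Centroid: ȳ = ΣA·y / ΣA = 43.66 mm.
Transfer each piece to the horizontal axis through the centroid using Ī + A·d² with d = y − 43.66:
  vertical leg: d = 33.84 mm → contributes +2 926 910 mm⁴
  horizontal leg (remainder): d = -40.66 mm → contributes +1 281 940 mm⁴
Total I = 4 208 849 mm⁴.

I_xx ≈ 4.2 × 10⁶ mm⁴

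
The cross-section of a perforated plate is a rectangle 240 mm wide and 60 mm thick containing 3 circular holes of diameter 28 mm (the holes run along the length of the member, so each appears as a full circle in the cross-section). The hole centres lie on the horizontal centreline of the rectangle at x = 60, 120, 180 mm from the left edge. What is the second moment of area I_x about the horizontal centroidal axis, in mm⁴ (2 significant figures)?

I_x ≈ 4.2 × 10⁶ mm⁴

Treat the section as a set of non-overlapping primitives; coordinates are from the bounding-box lower-left.
Plate: 240 × 60, A = 14 400 mm², y = 30 mm, Ī = 4 320 000 mm⁴.
Hole 1 (subtracted): ⌀28, A = 615.8 mm², y = 30 mm, Ī = 30 172 mm⁴.
Hole 2 (subtracted): ⌀28, A = 615.8 mm², y = 30 mm, Ī = 30 172 mm⁴.
Hole 3 (subtracted): ⌀28, A = 615.8 mm², y = 30 mm, Ī = 30 172 mm⁴.
By symmetry the centroid is at mid-height, ȳ = 30 mm.
All pieces are centred on the horizontal centroidal axis, so I = ΣĪ (holes subtracted) = 4 229 484 mm⁴.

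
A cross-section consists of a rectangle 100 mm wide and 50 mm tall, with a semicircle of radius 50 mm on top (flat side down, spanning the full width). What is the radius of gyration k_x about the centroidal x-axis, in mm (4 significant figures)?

Decompose the section into non-overlapping parts with the origin at the bottom-left of its bounding rectangle.
Rectangular body: 100 × 50, A = 5 000 mm², y = 25 mm, Ī = 1 041 667 mm⁴.
Semicircular cap: semicircle r = 50, A = 3926.99 mm², y = 71.2207 mm, Ī = 685 981 mm⁴.
Centroid: ȳ = ΣA·y / ΣA = 45.3325 mm.
Transfer each piece to the centroidal x-axis using Ī + A·d² with d = y − 45.3325:
  rectangular body: d = -20.3325 mm → contributes +3 108 721 mm⁴
  semicircular cap: d = 25.8882 mm → contributes +3 317 836 mm⁴
Total I = 6 426 557 mm⁴.
Radius of gyration: k = √(I/A) = √(6 426 557 / 8926.99) = 26.831 mm.

k_x ≈ 26.83 mm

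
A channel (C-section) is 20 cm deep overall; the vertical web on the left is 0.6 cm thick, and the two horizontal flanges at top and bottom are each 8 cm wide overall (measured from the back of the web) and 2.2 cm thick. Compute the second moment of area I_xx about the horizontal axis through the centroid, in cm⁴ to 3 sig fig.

Decompose the section into non-overlapping parts with the origin at the bottom-left of its bounding rectangle.
Web: 0.6 × 20, A = 12 cm², y = 10 cm, Ī = 400 cm⁴.
Top flange (beyond web): 7.4 × 2.2, A = 16.28 cm², y = 18.9 cm, Ī = 6.5663 cm⁴.
Bottom flange (beyond web): 7.4 × 2.2, A = 16.28 cm², y = 1.1 cm, Ī = 6.5663 cm⁴.
By symmetry the centroid is at mid-height, ȳ = 10 cm.
Transfer each piece to the horizontal axis through the centroid using Ī + A·d² with d = y − 10:
  web: d = 0 cm → contributes +400 cm⁴
  top flange (beyond web): d = 8.9 cm → contributes +1296.1 cm⁴
  bottom flange (beyond web): d = -8.9 cm → contributes +1296.1 cm⁴
Total I = 2992.2 cm⁴.

I_xx ≈ 2990 cm⁴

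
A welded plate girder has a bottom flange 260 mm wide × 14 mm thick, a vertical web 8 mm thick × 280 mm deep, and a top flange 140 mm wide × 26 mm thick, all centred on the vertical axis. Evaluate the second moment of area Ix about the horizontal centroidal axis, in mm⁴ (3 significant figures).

Ix ≈ 1.79 × 10⁸ mm⁴

Split into non-overlapping primitives; take the origin at the lower-left of the bounding box.
Bottom plate: 260 × 14, A = 3 640 mm², y = 7 mm, Ī = 59 453 mm⁴.
Web plate: 8 × 280, A = 2 240 mm², y = 154 mm, Ī = 14 634 667 mm⁴.
Top plate: 140 × 26, A = 3 640 mm², y = 307 mm, Ī = 205 053 mm⁴.
Centroid: ȳ = ΣA·y / ΣA = 156.29 mm.
Transfer each piece to the horizontal centroidal axis using Ī + A·d² with d = y − 156.29:
  bottom plate: d = -149.29 mm → contributes +81 190 444 mm⁴
  web plate: d = -2.2941 mm → contributes +14 646 456 mm⁴
  top plate: d = 150.71 mm → contributes +82 877 691 mm⁴
Total I = 178 714 590 mm⁴.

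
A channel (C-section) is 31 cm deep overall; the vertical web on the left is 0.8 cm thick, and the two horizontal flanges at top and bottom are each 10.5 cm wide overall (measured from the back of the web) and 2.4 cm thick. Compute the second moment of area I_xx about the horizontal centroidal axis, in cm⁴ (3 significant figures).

Split into non-overlapping primitives; take the origin at the lower-left of the bounding box.
Web: 0.8 × 31, A = 24.8 cm², y = 15.5 cm, Ī = 1986.1 cm⁴.
Top flange (beyond web): 9.7 × 2.4, A = 23.28 cm², y = 29.8 cm, Ī = 11.174 cm⁴.
Bottom flange (beyond web): 9.7 × 2.4, A = 23.28 cm², y = 1.2 cm, Ī = 11.174 cm⁴.
By symmetry the centroid is at mid-height, ȳ = 15.5 cm.
Transfer each piece to the horizontal centroidal axis using Ī + A·d² with d = y − 15.5:
  web: d = 0 cm → contributes +1986.1 cm⁴
  top flange (beyond web): d = 14.3 cm → contributes +4771.7 cm⁴
  bottom flange (beyond web): d = -14.3 cm → contributes +4771.7 cm⁴
Total I = 11 529 cm⁴.

I_xx ≈ 1.15 × 10⁴ cm⁴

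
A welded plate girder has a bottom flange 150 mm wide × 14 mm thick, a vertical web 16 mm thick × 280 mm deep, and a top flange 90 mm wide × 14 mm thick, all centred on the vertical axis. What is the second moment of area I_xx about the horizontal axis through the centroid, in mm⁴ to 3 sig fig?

Split into non-overlapping primitives; take the origin at the lower-left of the bounding box.
Bottom plate: 150 × 14, A = 2 100 mm², y = 7 mm, Ī = 34 300 mm⁴.
Web plate: 16 × 280, A = 4 480 mm², y = 154 mm, Ī = 29 269 333 mm⁴.
Top plate: 90 × 14, A = 1 260 mm², y = 301 mm, Ī = 20 580 mm⁴.
Centroid: ȳ = ΣA·y / ΣA = 138.25 mm.
Transfer each piece to the horizontal axis through the centroid using Ī + A·d² with d = y − 138.25:
  bottom plate: d = -131.25 mm → contributes +36 210 081 mm⁴
  web plate: d = 15.75 mm → contributes +30 380 653 mm⁴
  top plate: d = 162.75 mm → contributes +33 394 909 mm⁴
Total I = 99 985 643 mm⁴.

I_xx ≈ 1.00 × 10⁸ mm⁴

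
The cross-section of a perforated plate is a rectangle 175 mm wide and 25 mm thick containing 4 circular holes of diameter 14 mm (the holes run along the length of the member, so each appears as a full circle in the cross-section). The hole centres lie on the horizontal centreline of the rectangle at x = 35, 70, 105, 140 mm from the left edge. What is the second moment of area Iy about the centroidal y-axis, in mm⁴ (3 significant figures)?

Iy ≈ 1.02 × 10⁷ mm⁴

Split into non-overlapping primitives; take the origin at the lower-left of the bounding box.
Plate: 175 × 25, A = 4 375 mm², x = 87.5 mm, Ī = 11 165 365 mm⁴.
Hole 1 (subtracted): ⌀14, A = 153.94 mm², x = 35 mm, Ī = 1885.7 mm⁴.
Hole 2 (subtracted): ⌀14, A = 153.94 mm², x = 70 mm, Ī = 1885.7 mm⁴.
Hole 3 (subtracted): ⌀14, A = 153.94 mm², x = 105 mm, Ī = 1885.7 mm⁴.
Hole 4 (subtracted): ⌀14, A = 153.94 mm², x = 140 mm, Ī = 1885.7 mm⁴.
By symmetry the centroid is at mid-width, x̄ = 87.5 mm.
Transfer each piece to the centroidal y-axis using Ī + A·d² with d = x − 87.5:
  plate: d = 0 mm → contributes +11 165 365 mm⁴
  hole 1: d = -52.5 mm → contributes −426 177 mm⁴
  hole 2: d = -17.5 mm → contributes −49 029 mm⁴
  hole 3: d = 17.5 mm → contributes −49 029 mm⁴
  hole 4: d = 52.5 mm → contributes −426 177 mm⁴
Total I = 10 214 951 mm⁴.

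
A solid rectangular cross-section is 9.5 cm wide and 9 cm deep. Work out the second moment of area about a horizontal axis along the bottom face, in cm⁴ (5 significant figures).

The section: 9.5 × 9, A = 85.5 cm², y = 4.5 cm, Ī = 577.125 cm⁴.
Transfer it to a horizontal axis along the bottom face using Ī + A·d² with d = y − 0:
  the section: d = 4.5 cm → contributes +2308.5 cm⁴
Total I = 2308.5 cm⁴.

I_base ≈ 2308.5 cm⁴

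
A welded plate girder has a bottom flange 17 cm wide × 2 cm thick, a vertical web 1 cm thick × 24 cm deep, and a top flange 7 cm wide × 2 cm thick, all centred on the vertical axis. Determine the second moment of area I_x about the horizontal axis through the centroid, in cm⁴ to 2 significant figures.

I_x ≈ 8300 cm⁴

Split into non-overlapping primitives; take the origin at the lower-left of the bounding box.
Bottom plate: 17 × 2, A = 34 cm², y = 1 cm, Ī = 11.33 cm⁴.
Web plate: 1 × 24, A = 24 cm², y = 14 cm, Ī = 1 152 cm⁴.
Top plate: 7 × 2, A = 14 cm², y = 27 cm, Ī = 4.667 cm⁴.
Centroid: ȳ = ΣA·y / ΣA = 10.39 cm.
Transfer each piece to the horizontal axis through the centroid using Ī + A·d² with d = y − 10.39:
  bottom plate: d = -9.389 cm → contributes +3 008 cm⁴
  web plate: d = 3.611 cm → contributes +1 465 cm⁴
  top plate: d = 16.61 cm → contributes +3 868 cm⁴
Total I = 8 341 cm⁴.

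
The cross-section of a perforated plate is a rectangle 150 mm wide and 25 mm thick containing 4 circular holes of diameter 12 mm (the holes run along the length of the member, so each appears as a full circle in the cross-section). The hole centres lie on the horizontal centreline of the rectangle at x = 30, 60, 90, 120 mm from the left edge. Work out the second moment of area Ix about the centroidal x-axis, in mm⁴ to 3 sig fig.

Ix ≈ 1.91 × 10⁵ mm⁴

Split into non-overlapping primitives; take the origin at the lower-left of the bounding box.
Plate: 150 × 25, A = 3 750 mm², y = 12.5 mm, Ī = 195 313 mm⁴.
Hole 1 (subtracted): ⌀12, A = 113.1 mm², y = 12.5 mm, Ī = 1017.9 mm⁴.
Hole 2 (subtracted): ⌀12, A = 113.1 mm², y = 12.5 mm, Ī = 1017.9 mm⁴.
Hole 3 (subtracted): ⌀12, A = 113.1 mm², y = 12.5 mm, Ī = 1017.9 mm⁴.
Hole 4 (subtracted): ⌀12, A = 113.1 mm², y = 12.5 mm, Ī = 1017.9 mm⁴.
By symmetry the centroid is at mid-height, ȳ = 12.5 mm.
All pieces are centred on the centroidal x-axis, so I = ΣĪ (holes subtracted) = 191 241 mm⁴.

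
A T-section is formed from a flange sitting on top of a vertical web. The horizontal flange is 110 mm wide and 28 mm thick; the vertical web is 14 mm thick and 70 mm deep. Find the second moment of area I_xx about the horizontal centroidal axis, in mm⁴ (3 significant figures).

Break the section into simple shapes (no overlaps), measuring from the bottom-left corner of the bounding box.
Flange: 110 × 28, A = 3 080 mm², y = 84 mm, Ī = 201 227 mm⁴.
Web: 14 × 70, A = 980 mm², y = 35 mm, Ī = 400 167 mm⁴.
Centroid: ȳ = ΣA·y / ΣA = 72.172 mm.
Transfer each piece to the horizontal centroidal axis using Ī + A·d² with d = y − 72.172:
  flange: d = 11.828 mm → contributes +632 093 mm⁴
  web: d = -37.172 mm → contributes +1 754 319 mm⁴
Total I = 2 386 413 mm⁴.

I_xx ≈ 2.39 × 10⁶ mm⁴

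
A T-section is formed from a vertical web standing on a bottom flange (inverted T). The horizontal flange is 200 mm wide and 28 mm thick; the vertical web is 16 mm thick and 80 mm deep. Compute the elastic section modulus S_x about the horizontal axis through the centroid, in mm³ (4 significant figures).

Split into non-overlapping primitives; take the origin at the lower-left of the bounding box.
Flange: 200 × 28, A = 5 600 mm², y = 14 mm, Ī = 365 867 mm⁴.
Web: 16 × 80, A = 1 280 mm², y = 68 mm, Ī = 682 667 mm⁴.
Centroid: ȳ = ΣA·y / ΣA = 24.0465 mm.
Transfer each piece to the horizontal axis through the centroid using Ī + A·d² with d = y − 24.0465:
  flange: d = -10.0465 mm → contributes +931 088 mm⁴
  web: d = 43.9535 mm → contributes +3 155 510 mm⁴
Total I = 4 086 598 mm⁴.
Extreme fibre distance c = 83.9535 mm; S = I/c = 48676.9 mm³.

S_x ≈ 4.868 × 10⁴ mm³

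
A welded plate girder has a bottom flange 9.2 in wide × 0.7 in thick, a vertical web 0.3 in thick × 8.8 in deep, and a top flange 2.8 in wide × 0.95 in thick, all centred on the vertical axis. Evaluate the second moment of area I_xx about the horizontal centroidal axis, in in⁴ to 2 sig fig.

I_xx ≈ 200 in⁴

Treat the section as a set of non-overlapping primitives; coordinates are from the bounding-box lower-left.
Bottom plate: 9.2 × 0.7, A = 6.44 in², y = 0.35 in, Ī = 0.263 in⁴.
Web plate: 0.3 × 8.8, A = 2.64 in², y = 5.1 in, Ī = 17.04 in⁴.
Top plate: 2.8 × 0.95, A = 2.66 in², y = 9.975 in, Ī = 0.2001 in⁴.
Centroid: ȳ = ΣA·y / ΣA = 3.599 in.
Transfer each piece to the horizontal centroidal axis using Ī + A·d² with d = y − 3.599:
  bottom plate: d = -3.249 in → contributes +68.24 in⁴
  web plate: d = 1.501 in → contributes +22.99 in⁴
  top plate: d = 6.376 in → contributes +108.3 in⁴
Total I = 199.6 in⁴.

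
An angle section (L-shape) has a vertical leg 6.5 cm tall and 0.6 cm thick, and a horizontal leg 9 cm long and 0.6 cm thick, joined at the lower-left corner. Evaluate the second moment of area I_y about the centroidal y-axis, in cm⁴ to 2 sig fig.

I_y ≈ 74 cm⁴

Break the section into simple shapes (no overlaps), measuring from the bottom-left corner of the bounding box.
Vertical leg: 0.6 × 6.5, A = 3.9 cm², x = 0.3 cm, Ī = 0.117 cm⁴.
Horizontal leg (remainder): 8.4 × 0.6, A = 5.04 cm², x = 4.8 cm, Ī = 29.64 cm⁴.
Centroid: x̄ = ΣA·x / ΣA = 2.837 cm.
Transfer each piece to the centroidal y-axis using Ī + A·d² with d = x − 2.837:
  vertical leg: d = -2.537 cm → contributes +25.22 cm⁴
  horizontal leg (remainder): d = 1.963 cm → contributes +49.06 cm⁴
Total I = 74.28 cm⁴.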